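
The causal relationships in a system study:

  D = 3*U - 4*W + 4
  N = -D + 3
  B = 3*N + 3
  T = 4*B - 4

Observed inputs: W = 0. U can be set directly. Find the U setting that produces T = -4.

U = 0

Substituting into the D equation gives D = 3*U + 4.
This gives N = -3*U - 1.
So B = -9*U.
Substituting into the T equation gives T = -36*U - 4.
Solve -36*U - 4 = -4: U = (-4 + 4) / -36 = 0.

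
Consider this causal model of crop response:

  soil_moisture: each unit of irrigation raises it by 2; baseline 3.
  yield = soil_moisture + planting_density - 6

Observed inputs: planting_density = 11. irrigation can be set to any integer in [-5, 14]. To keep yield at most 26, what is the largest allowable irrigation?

irrigation = 9

Substituting into the yield equation gives yield = 2*irrigation + 8.
Require 2*irrigation + 8 ≤ 26, so irrigation ≤ 9.
The largest integer in [-5, 14] satisfying this is 9.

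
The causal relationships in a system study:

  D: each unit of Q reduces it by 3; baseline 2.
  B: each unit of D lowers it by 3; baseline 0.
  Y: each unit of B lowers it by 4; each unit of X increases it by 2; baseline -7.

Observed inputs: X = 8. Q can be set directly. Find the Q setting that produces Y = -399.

Substituting into the B equation gives B = 9*Q - 6.
This gives Y = -36*Q + 33.
Solve -36*Q + 33 = -399: Q = (-399 - 33) / -36 = 12.

Q = 12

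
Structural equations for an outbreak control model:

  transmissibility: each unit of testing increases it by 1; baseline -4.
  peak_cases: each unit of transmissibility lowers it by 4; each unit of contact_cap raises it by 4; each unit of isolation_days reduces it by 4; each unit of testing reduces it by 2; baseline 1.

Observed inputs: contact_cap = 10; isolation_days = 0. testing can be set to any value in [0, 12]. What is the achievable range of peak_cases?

Substituting into the peak_cases equation gives peak_cases = -6*testing + 57.
Linear in testing, so extremes are at the endpoints: testing = 0 gives peak_cases = 57; testing = 12 gives peak_cases = -15.

-15 to 57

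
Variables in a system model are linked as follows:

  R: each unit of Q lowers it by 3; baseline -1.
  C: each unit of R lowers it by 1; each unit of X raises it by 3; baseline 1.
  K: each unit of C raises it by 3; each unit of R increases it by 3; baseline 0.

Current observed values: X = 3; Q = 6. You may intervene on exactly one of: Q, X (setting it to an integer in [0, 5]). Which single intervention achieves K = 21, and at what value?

Intervening on Q: the paths from Q to K cancel (net effect zero), leaving K = 30; 21 is unreachable this way.
Intervening on X: with other inputs at their observed values, K = 9*X + 3. Solving for 21 gives X = 2, within [0, 5].

set X = 2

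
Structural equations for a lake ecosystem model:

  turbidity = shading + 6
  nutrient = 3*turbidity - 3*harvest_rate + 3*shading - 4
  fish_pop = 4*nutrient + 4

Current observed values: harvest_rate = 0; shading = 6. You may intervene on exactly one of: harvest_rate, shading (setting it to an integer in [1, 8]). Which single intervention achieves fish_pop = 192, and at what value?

Intervening on harvest_rate: with other inputs at their observed values, fish_pop = -12*harvest_rate + 204. Solving for 192 gives harvest_rate = 1, within [1, 8].
Intervening on shading: fish_pop = 24*shading + 60. Reaching 192 requires shading = 11/2, not an integer.

set harvest_rate = 1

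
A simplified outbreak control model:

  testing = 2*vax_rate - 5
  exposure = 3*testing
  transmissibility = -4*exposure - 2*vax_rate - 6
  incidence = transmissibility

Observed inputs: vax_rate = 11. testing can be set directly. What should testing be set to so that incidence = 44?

testing = -6

Intervening on testing fixes its value directly, overriding its dependence on vax_rate.
Substituting into the transmissibility equation gives transmissibility = -12*testing - 28.
So incidence = -12*testing - 28.
Solve -12*testing - 28 = 44: testing = (44 + 28) / -12 = -6.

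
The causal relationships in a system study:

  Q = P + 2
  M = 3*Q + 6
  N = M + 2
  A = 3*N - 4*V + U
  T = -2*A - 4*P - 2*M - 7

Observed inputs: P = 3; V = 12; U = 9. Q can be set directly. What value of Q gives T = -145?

Intervening on Q fixes its value directly, overriding its dependence on P.
Substituting into the N equation gives N = 3*Q + 8.
Substituting into the A equation gives A = 9*Q - 15.
T becomes -24*Q - 1.
Solve -24*Q - 1 = -145: Q = (-145 + 1) / -24 = 6.

Q = 6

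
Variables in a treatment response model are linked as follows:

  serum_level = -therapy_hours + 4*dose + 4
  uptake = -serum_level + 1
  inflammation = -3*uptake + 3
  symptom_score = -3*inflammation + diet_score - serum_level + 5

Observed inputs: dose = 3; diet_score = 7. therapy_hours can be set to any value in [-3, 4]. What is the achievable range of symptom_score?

Substituting into the serum_level equation gives serum_level = -therapy_hours + 16.
Substituting into the uptake equation gives uptake = therapy_hours - 15.
Substituting into the inflammation equation gives inflammation = -3*therapy_hours + 48.
symptom_score becomes 10*therapy_hours - 148.
Linear in therapy_hours, so extremes are at the endpoints: therapy_hours = -3 gives symptom_score = -178; therapy_hours = 4 gives symptom_score = -108.

-178 to -108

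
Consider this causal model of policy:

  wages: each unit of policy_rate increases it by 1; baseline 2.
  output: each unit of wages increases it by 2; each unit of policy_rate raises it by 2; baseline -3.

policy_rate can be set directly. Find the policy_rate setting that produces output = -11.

Substituting into the output equation gives output = 4*policy_rate + 1.
Solve 4*policy_rate + 1 = -11: policy_rate = (-11 - 1) / 4 = -3.

policy_rate = -3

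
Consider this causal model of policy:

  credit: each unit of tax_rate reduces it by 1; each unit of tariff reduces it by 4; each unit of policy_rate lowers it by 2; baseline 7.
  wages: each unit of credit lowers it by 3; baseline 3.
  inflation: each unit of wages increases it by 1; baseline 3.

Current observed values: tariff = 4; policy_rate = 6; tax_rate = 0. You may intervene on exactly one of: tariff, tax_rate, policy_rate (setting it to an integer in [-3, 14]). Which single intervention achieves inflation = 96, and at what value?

Intervening on tariff: inflation = 12*tariff + 21. Reaching 96 requires tariff = 25/4, not an integer.
Intervening on tax_rate: with other inputs at their observed values, inflation = 3*tax_rate + 69. Solving for 96 gives tax_rate = 9, within [-3, 14].
Intervening on policy_rate: inflation = 6*policy_rate + 33. Reaching 96 requires policy_rate = 21/2, not an integer.

set tax_rate = 9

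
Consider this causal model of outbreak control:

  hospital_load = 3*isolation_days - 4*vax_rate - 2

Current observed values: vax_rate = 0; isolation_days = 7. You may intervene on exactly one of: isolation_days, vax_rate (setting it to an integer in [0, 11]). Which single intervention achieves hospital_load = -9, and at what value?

Intervening on isolation_days: hospital_load = 3*isolation_days - 2. Reaching -9 requires isolation_days = -7/3, not an integer.
Intervening on vax_rate: with other inputs at their observed values, hospital_load = -4*vax_rate + 19. Solving for -9 gives vax_rate = 7, within [0, 11].

set vax_rate = 7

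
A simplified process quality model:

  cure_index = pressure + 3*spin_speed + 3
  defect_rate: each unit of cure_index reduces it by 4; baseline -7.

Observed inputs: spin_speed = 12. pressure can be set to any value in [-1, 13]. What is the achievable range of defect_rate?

-215 to -159

Substituting into the cure_index equation gives cure_index = pressure + 39.
Substituting into the defect_rate equation gives defect_rate = -4*pressure - 163.
Linear in pressure, so extremes are at the endpoints: pressure = -1 gives defect_rate = -159; pressure = 13 gives defect_rate = -215.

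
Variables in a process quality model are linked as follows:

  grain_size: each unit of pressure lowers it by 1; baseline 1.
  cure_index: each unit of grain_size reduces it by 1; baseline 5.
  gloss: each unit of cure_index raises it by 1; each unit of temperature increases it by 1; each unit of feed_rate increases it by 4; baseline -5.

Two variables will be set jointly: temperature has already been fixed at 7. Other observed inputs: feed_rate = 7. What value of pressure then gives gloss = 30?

With temperature held at 7:
Substituting into the cure_index equation gives cure_index = pressure + 4.
Substituting into the gloss equation gives gloss = pressure + 34.
Solve pressure + 34 = 30: pressure = (30 - 34) / 1 = -4.

pressure = -4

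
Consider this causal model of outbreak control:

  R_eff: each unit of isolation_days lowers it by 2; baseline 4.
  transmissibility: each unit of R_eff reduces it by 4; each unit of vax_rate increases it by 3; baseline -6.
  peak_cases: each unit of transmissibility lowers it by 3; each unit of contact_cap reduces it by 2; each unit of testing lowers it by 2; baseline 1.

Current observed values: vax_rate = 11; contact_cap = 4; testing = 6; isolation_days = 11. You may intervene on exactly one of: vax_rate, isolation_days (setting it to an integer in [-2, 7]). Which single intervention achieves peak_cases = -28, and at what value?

set isolation_days = -1

Intervening on vax_rate: peak_cases = -9*vax_rate - 217. Reaching -28 requires vax_rate = -21, outside [-2, 7].
Intervening on isolation_days: with other inputs at their observed values, peak_cases = -24*isolation_days - 52. Solving for -28 gives isolation_days = -1, within [-2, 7].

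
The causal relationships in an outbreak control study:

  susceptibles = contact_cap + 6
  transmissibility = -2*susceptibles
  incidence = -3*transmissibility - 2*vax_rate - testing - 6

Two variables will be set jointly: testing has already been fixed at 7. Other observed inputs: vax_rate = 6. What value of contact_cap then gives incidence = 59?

contact_cap = 8

With testing held at 7:
Substituting into the transmissibility equation gives transmissibility = -2*contact_cap - 12.
incidence becomes 6*contact_cap + 11.
Solve 6*contact_cap + 11 = 59: contact_cap = (59 - 11) / 6 = 8.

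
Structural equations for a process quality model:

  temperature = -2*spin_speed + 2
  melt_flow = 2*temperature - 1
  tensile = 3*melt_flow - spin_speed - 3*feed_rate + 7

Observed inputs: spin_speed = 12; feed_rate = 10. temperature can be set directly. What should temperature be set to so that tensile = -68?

temperature = -5

Intervening on temperature fixes its value directly, overriding its dependence on spin_speed.
Substituting into the tensile equation gives tensile = 6*temperature - 38.
Solve 6*temperature - 38 = -68: temperature = (-68 + 38) / 6 = -5.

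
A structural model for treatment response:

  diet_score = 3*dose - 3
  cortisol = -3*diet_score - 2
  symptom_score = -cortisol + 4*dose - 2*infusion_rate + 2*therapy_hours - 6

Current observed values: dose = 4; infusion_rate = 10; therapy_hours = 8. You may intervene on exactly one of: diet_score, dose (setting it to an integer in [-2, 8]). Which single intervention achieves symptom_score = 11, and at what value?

set diet_score = 1

Intervening on diet_score: with other inputs at their observed values, symptom_score = 3*diet_score + 8. Solving for 11 gives diet_score = 1, within [-2, 8].
Intervening on dose: symptom_score = 13*dose - 17. Reaching 11 requires dose = 28/13, not an integer.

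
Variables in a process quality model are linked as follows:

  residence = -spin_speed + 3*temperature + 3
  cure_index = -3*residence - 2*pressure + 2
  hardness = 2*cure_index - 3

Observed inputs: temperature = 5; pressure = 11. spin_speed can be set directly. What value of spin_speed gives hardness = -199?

Substituting into the residence equation gives residence = -spin_speed + 18.
Substituting into the cure_index equation gives cure_index = 3*spin_speed - 74.
Substituting into the hardness equation gives hardness = 6*spin_speed - 151.
Solve 6*spin_speed - 151 = -199: spin_speed = (-199 + 151) / 6 = -8.

spin_speed = -8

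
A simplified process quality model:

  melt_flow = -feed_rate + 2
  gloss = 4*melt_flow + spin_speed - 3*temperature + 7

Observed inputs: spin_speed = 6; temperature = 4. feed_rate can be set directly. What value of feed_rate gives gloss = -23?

feed_rate = 8

Substituting into the gloss equation gives gloss = -4*feed_rate + 9.
Solve -4*feed_rate + 9 = -23: feed_rate = (-23 - 9) / -4 = 8.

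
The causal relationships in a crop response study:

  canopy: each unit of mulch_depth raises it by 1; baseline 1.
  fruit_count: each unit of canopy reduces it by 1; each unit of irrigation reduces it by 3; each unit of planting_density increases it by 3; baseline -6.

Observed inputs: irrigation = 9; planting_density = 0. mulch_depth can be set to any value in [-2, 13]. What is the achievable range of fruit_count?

-47 to -32

Substituting into the fruit_count equation gives fruit_count = -mulch_depth - 34.
Linear in mulch_depth, so extremes are at the endpoints: mulch_depth = -2 gives fruit_count = -32; mulch_depth = 13 gives fruit_count = -47.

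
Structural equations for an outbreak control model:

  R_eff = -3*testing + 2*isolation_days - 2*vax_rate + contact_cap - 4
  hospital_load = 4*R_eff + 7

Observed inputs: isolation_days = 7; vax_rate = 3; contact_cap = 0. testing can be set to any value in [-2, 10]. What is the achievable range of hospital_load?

-97 to 47

Substituting into the R_eff equation gives R_eff = -3*testing + 4.
Substituting into the hospital_load equation gives hospital_load = -12*testing + 23.
Linear in testing, so extremes are at the endpoints: testing = -2 gives hospital_load = 47; testing = 10 gives hospital_load = -97.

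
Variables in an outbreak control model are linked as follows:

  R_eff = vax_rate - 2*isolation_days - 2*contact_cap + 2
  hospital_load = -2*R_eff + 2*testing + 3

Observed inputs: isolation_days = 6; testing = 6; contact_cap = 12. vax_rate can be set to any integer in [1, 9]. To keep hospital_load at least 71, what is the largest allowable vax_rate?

vax_rate = 6

Substituting into the R_eff equation gives R_eff = vax_rate - 34.
Substituting into the hospital_load equation gives hospital_load = -2*vax_rate + 83.
Require -2*vax_rate + 83 ≥ 71, so vax_rate ≤ 6.
The largest integer in [1, 9] satisfying this is 6.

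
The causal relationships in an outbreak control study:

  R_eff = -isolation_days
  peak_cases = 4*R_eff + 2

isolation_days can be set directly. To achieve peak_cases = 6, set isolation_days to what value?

Substituting into the peak_cases equation gives peak_cases = -4*isolation_days + 2.
Solve -4*isolation_days + 2 = 6: isolation_days = (6 - 2) / -4 = -1.

isolation_days = -1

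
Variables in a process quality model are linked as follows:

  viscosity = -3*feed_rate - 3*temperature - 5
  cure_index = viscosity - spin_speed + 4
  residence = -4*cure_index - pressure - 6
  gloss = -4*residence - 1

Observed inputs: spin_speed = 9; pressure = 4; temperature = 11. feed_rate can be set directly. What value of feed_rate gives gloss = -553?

Substituting into the viscosity equation gives viscosity = -3*feed_rate - 38.
Substituting into the cure_index equation gives cure_index = -3*feed_rate - 43.
Substituting into the residence equation gives residence = 12*feed_rate + 162.
Substituting into the gloss equation gives gloss = -48*feed_rate - 649.
Solve -48*feed_rate - 649 = -553: feed_rate = (-553 + 649) / -48 = -2.

feed_rate = -2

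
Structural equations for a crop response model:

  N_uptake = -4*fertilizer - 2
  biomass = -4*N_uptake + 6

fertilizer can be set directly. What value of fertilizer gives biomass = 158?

Substituting into the biomass equation gives biomass = 16*fertilizer + 14.
Solve 16*fertilizer + 14 = 158: fertilizer = (158 - 14) / 16 = 9.

fertilizer = 9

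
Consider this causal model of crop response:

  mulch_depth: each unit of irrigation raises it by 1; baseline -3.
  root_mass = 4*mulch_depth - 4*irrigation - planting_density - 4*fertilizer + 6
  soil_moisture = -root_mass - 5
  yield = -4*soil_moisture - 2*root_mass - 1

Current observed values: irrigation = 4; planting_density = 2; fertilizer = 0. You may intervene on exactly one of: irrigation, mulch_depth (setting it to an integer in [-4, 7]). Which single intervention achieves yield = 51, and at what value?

set mulch_depth = 7

Intervening on irrigation: the paths from irrigation to yield cancel (net effect zero), leaving yield = 3; 51 is unreachable this way.
Intervening on mulch_depth: with other inputs at their observed values, yield = 8*mulch_depth - 5. Solving for 51 gives mulch_depth = 7, within [-4, 7].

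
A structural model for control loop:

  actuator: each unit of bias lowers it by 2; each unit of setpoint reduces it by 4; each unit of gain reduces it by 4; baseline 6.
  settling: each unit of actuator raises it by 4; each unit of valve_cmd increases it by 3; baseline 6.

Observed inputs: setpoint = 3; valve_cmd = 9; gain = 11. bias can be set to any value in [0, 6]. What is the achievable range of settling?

Substituting into the actuator equation gives actuator = -2*bias - 50.
So settling = -8*bias - 167.
Linear in bias, so extremes are at the endpoints: bias = 0 gives settling = -167; bias = 6 gives settling = -215.

-215 to -167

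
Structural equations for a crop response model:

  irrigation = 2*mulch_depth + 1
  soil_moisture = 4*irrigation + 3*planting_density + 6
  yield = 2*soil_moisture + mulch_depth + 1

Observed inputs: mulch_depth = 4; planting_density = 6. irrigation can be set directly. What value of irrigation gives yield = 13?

Intervening on irrigation fixes its value directly, overriding its dependence on mulch_depth.
Substituting into the soil_moisture equation gives soil_moisture = 4*irrigation + 24.
Substituting into the yield equation gives yield = 8*irrigation + 53.
Solve 8*irrigation + 53 = 13: irrigation = (13 - 53) / 8 = -5.

irrigation = -5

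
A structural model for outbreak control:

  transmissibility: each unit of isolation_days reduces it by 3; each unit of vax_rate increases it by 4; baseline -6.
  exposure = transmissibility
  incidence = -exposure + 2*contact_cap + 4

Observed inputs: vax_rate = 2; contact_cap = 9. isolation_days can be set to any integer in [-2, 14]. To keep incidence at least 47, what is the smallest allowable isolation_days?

isolation_days = 9

Substituting into the transmissibility equation gives transmissibility = -3*isolation_days + 2.
exposure becomes -3*isolation_days + 2.
So incidence = 3*isolation_days + 20.
Require 3*isolation_days + 20 ≥ 47, so isolation_days ≥ 9.
The smallest integer in [-2, 14] satisfying this is 9.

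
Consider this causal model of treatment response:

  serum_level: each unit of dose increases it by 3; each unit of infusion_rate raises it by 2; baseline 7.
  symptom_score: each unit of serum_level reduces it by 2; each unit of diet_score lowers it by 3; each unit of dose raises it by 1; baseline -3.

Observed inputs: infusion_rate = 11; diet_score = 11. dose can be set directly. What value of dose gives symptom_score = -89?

dose = -1

Substituting into the serum_level equation gives serum_level = 3*dose + 29.
Substituting into the symptom_score equation gives symptom_score = -5*dose - 94.
Solve -5*dose - 94 = -89: dose = (-89 + 94) / -5 = -1.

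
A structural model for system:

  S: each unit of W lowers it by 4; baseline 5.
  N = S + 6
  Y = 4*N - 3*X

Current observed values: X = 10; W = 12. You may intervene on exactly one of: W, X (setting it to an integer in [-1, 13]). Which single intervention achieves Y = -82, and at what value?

Intervening on W: with other inputs at their observed values, Y = -16*W + 14. Solving for -82 gives W = 6, within [-1, 13].
Intervening on X: Y = -3*X - 148. Reaching -82 requires X = -22, outside [-1, 13].

set W = 6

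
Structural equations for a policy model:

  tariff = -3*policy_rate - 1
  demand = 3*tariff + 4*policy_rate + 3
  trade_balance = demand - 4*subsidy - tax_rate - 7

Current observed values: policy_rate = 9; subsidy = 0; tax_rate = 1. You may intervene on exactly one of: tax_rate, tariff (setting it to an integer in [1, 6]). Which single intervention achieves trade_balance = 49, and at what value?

Intervening on tax_rate: trade_balance = -tax_rate - 52. Reaching 49 requires tax_rate = -101, outside [1, 6].
Intervening on tariff: with other inputs at their observed values, trade_balance = 3*tariff + 31. Solving for 49 gives tariff = 6, within [1, 6].

set tariff = 6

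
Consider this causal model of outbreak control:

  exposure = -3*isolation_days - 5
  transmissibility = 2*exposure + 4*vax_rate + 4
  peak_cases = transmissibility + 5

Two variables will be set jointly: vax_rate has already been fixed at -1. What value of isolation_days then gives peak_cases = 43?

isolation_days = -8

With vax_rate held at -1:
Substituting into the transmissibility equation gives transmissibility = -6*isolation_days - 10.
This gives peak_cases = -6*isolation_days - 5.
Solve -6*isolation_days - 5 = 43: isolation_days = (43 + 5) / -6 = -8.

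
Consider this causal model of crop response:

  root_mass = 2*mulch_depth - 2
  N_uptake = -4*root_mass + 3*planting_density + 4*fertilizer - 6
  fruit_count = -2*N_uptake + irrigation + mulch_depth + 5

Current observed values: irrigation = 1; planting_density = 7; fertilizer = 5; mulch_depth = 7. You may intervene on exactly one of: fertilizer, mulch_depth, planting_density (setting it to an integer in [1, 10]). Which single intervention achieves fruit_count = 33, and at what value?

set planting_density = 8

Intervening on fertilizer: fruit_count = -8*fertilizer + 79. Reaching 33 requires fertilizer = 23/4, not an integer.
Intervening on mulch_depth: fruit_count = 17*mulch_depth - 80. Reaching 33 requires mulch_depth = 113/17, not an integer.
Intervening on planting_density: with other inputs at their observed values, fruit_count = -6*planting_density + 81. Solving for 33 gives planting_density = 8, within [1, 10].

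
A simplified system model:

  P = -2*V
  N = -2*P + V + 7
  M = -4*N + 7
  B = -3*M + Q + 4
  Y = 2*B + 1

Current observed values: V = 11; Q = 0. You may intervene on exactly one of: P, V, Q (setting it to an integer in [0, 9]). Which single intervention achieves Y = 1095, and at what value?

Intervening on P: Y = -48*P + 399. Reaching 1095 requires P = -29/2, not an integer.
Intervening on V: with other inputs at their observed values, Y = 120*V + 135. Solving for 1095 gives V = 8, within [0, 9].
Intervening on Q: Y = 2*Q + 1455. Reaching 1095 requires Q = -180, outside [0, 9].

set V = 8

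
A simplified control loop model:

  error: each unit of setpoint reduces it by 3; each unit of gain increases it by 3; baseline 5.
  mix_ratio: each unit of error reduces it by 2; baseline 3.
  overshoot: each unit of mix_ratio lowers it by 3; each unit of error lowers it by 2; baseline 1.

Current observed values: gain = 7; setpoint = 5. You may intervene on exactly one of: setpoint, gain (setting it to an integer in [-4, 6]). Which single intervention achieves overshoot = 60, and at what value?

Intervening on setpoint: with other inputs at their observed values, overshoot = -12*setpoint + 96. Solving for 60 gives setpoint = 3, within [-4, 6].
Intervening on gain: overshoot = 12*gain - 48. Reaching 60 requires gain = 9, outside [-4, 6].

set setpoint = 3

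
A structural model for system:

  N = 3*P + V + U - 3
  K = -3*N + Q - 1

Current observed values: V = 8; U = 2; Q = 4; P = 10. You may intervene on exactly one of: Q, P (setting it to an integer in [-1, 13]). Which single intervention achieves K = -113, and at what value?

Intervening on Q: with other inputs at their observed values, K = Q - 112. Solving for -113 gives Q = -1, within [-1, 13].
Intervening on P: K = -9*P - 18. Reaching -113 requires P = 95/9, not an integer.

set Q = -1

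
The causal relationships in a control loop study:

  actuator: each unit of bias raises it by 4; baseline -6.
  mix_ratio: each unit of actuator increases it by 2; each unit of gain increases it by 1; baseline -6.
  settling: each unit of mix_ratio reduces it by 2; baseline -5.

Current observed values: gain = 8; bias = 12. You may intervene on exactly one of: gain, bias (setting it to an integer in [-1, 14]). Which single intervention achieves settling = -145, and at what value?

set bias = 10

Intervening on gain: settling = -2*gain - 161. Reaching -145 requires gain = -8, outside [-1, 14].
Intervening on bias: with other inputs at their observed values, settling = -16*bias + 15. Solving for -145 gives bias = 10, within [-1, 14].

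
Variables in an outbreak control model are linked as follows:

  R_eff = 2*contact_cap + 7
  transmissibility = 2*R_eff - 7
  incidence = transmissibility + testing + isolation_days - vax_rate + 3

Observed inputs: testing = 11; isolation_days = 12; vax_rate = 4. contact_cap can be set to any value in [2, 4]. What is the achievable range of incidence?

Substituting into the transmissibility equation gives transmissibility = 4*contact_cap + 7.
Substituting into the incidence equation gives incidence = 4*contact_cap + 29.
Linear in contact_cap, so extremes are at the endpoints: contact_cap = 2 gives incidence = 37; contact_cap = 4 gives incidence = 45.

37 to 45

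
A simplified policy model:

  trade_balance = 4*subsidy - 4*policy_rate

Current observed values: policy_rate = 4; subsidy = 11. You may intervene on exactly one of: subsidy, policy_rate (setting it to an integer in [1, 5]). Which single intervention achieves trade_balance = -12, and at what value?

set subsidy = 1

Intervening on subsidy: with other inputs at their observed values, trade_balance = 4*subsidy - 16. Solving for -12 gives subsidy = 1, within [1, 5].
Intervening on policy_rate: trade_balance = -4*policy_rate + 44. Reaching -12 requires policy_rate = 14, outside [1, 5].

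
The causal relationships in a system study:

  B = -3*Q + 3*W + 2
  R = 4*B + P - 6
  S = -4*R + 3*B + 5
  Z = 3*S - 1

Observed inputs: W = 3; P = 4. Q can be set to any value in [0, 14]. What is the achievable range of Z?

Substituting into the B equation gives B = -3*Q + 11.
Substituting into the R equation gives R = -12*Q + 42.
This gives S = 39*Q - 130.
Substituting into the Z equation gives Z = 117*Q - 391.
Linear in Q, so extremes are at the endpoints: Q = 0 gives Z = -391; Q = 14 gives Z = 1247.

-391 to 1247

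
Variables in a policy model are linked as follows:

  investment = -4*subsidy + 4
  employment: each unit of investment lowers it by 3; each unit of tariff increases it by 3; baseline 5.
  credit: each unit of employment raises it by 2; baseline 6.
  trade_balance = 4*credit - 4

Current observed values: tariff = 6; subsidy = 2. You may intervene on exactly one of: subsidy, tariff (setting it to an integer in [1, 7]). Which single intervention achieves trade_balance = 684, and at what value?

Intervening on subsidy: with other inputs at their observed values, trade_balance = 96*subsidy + 108. Solving for 684 gives subsidy = 6, within [1, 7].
Intervening on tariff: trade_balance = 24*tariff + 156. Reaching 684 requires tariff = 22, outside [1, 7].

set subsidy = 6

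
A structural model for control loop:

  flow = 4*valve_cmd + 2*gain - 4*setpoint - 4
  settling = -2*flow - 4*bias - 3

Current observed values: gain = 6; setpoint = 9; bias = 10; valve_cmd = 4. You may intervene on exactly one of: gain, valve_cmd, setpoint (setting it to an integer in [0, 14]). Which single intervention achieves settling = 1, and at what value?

Intervening on gain: with other inputs at their observed values, settling = -4*gain + 5. Solving for 1 gives gain = 1, within [0, 14].
Intervening on valve_cmd: settling = -8*valve_cmd + 13. Reaching 1 requires valve_cmd = 3/2, not an integer.
Intervening on setpoint: settling = 8*setpoint - 91. Reaching 1 requires setpoint = 23/2, not an integer.

set gain = 1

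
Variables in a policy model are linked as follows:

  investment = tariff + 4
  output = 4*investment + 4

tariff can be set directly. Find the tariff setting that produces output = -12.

tariff = -8

Substituting into the output equation gives output = 4*tariff + 20.
Solve 4*tariff + 20 = -12: tariff = (-12 - 20) / 4 = -8.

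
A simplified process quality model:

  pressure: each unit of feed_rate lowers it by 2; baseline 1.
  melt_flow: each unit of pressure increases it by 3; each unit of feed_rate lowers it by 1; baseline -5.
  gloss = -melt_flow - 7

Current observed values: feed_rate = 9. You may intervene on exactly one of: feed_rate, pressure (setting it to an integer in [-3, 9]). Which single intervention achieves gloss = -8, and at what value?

set pressure = 5

Intervening on feed_rate: gloss = 7*feed_rate - 5. Reaching -8 requires feed_rate = -3/7, not an integer.
Intervening on pressure: with other inputs at their observed values, gloss = -3*pressure + 7. Solving for -8 gives pressure = 5, within [-3, 9].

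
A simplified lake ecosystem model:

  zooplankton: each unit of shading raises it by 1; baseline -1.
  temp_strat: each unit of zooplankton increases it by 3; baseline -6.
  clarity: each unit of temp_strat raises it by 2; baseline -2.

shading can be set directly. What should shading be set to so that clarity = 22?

Substituting into the temp_strat equation gives temp_strat = 3*shading - 9.
Substituting into the clarity equation gives clarity = 6*shading - 20.
Solve 6*shading - 20 = 22: shading = (22 + 20) / 6 = 7.

shading = 7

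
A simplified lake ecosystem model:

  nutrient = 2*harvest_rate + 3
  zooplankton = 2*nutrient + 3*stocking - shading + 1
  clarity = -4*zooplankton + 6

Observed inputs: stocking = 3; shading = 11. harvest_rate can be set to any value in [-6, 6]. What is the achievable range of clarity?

Substituting into the zooplankton equation gives zooplankton = 4*harvest_rate + 5.
Substituting into the clarity equation gives clarity = -16*harvest_rate - 14.
Linear in harvest_rate, so extremes are at the endpoints: harvest_rate = -6 gives clarity = 82; harvest_rate = 6 gives clarity = -110.

-110 to 82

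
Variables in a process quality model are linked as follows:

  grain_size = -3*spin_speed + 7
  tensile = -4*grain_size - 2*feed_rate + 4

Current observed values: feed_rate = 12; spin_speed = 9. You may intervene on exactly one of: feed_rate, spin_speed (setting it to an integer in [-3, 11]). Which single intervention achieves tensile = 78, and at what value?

Intervening on feed_rate: with other inputs at their observed values, tensile = -2*feed_rate + 84. Solving for 78 gives feed_rate = 3, within [-3, 11].
Intervening on spin_speed: tensile = 12*spin_speed - 48. Reaching 78 requires spin_speed = 21/2, not an integer.

set feed_rate = 3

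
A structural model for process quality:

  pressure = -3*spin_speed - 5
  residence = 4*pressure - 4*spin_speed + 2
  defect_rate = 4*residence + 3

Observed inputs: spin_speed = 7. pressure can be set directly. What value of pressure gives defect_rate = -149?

Intervening on pressure fixes its value directly, overriding its dependence on spin_speed.
Substituting into the residence equation gives residence = 4*pressure - 26.
So defect_rate = 16*pressure - 101.
Solve 16*pressure - 101 = -149: pressure = (-149 + 101) / 16 = -3.

pressure = -3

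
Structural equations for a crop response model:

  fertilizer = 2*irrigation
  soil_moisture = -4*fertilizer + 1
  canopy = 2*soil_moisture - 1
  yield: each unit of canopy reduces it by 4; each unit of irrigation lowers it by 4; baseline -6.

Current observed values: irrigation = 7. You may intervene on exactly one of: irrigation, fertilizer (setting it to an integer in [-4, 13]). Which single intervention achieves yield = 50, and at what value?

Intervening on irrigation: with other inputs at their observed values, yield = 60*irrigation - 10. Solving for 50 gives irrigation = 1, within [-4, 13].
Intervening on fertilizer: yield = 32*fertilizer - 38. Reaching 50 requires fertilizer = 11/4, not an integer.

set irrigation = 1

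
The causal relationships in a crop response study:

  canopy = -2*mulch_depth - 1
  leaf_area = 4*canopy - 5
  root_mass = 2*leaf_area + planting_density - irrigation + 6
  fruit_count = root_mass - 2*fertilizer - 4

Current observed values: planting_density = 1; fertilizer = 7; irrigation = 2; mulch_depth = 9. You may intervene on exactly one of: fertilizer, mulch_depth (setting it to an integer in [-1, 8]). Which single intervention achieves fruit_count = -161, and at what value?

set fertilizer = 0

Intervening on fertilizer: with other inputs at their observed values, fruit_count = -2*fertilizer - 161. Solving for -161 gives fertilizer = 0, within [-1, 8].
Intervening on mulch_depth: fruit_count = -16*mulch_depth - 31. Reaching -161 requires mulch_depth = 65/8, not an integer.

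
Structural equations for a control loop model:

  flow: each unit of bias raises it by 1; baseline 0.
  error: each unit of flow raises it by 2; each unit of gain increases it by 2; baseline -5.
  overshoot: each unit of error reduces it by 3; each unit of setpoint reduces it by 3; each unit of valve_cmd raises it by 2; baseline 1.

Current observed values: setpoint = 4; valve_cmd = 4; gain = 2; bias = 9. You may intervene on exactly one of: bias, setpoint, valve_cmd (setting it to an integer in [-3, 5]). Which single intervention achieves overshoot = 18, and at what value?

Intervening on bias: with other inputs at their observed values, overshoot = -6*bias. Solving for 18 gives bias = -3, within [-3, 5].
Intervening on setpoint: overshoot = -3*setpoint - 42. Reaching 18 requires setpoint = -20, outside [-3, 5].
Intervening on valve_cmd: overshoot = 2*valve_cmd - 62. Reaching 18 requires valve_cmd = 40, outside [-3, 5].

set bias = -3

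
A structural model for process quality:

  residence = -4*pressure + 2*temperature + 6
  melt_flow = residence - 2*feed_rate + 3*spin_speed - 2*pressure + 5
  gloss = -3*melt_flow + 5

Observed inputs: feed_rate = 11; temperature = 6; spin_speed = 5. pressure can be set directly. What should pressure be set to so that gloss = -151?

Substituting into the residence equation gives residence = -4*pressure + 18.
This gives melt_flow = -6*pressure + 16.
Substituting into the gloss equation gives gloss = 18*pressure - 43.
Solve 18*pressure - 43 = -151: pressure = (-151 + 43) / 18 = -6.

pressure = -6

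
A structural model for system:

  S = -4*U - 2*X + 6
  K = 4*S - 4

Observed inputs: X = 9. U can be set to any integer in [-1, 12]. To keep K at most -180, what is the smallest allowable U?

Substituting into the S equation gives S = -4*U - 12.
This gives K = -16*U - 52.
Require -16*U - 52 ≤ -180, so U ≥ 8.
The smallest integer in [-1, 12] satisfying this is 8.

U = 8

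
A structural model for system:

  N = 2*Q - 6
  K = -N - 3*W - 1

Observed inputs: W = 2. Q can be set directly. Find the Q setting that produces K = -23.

Q = 11

Substituting into the K equation gives K = -2*Q - 1.
Solve -2*Q - 1 = -23: Q = (-23 + 1) / -2 = 11.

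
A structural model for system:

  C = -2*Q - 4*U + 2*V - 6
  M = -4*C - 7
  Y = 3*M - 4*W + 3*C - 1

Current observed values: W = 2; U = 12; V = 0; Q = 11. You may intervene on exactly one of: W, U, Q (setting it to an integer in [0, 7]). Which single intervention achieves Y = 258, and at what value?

Intervening on W: Y = -4*W + 662. Reaching 258 requires W = 101, outside [0, 7].
Intervening on U: with other inputs at their observed values, Y = 36*U + 222. Solving for 258 gives U = 1, within [0, 7].
Intervening on Q: Y = 18*Q + 456. Reaching 258 requires Q = -11, outside [0, 7].

set U = 1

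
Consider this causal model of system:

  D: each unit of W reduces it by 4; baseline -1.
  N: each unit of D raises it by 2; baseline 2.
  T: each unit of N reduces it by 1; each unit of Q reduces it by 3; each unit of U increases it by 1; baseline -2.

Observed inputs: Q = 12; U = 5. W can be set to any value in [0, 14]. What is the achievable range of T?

Substituting into the N equation gives N = -8*W.
So T = 8*W - 33.
Linear in W, so extremes are at the endpoints: W = 0 gives T = -33; W = 14 gives T = 79.

-33 to 79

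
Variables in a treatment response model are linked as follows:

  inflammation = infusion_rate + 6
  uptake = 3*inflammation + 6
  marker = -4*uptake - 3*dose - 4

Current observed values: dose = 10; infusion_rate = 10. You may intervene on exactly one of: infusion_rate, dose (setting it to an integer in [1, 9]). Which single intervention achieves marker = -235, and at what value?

Intervening on infusion_rate: marker = -12*infusion_rate - 130. Reaching -235 requires infusion_rate = 35/4, not an integer.
Intervening on dose: with other inputs at their observed values, marker = -3*dose - 220. Solving for -235 gives dose = 5, within [1, 9].

set dose = 5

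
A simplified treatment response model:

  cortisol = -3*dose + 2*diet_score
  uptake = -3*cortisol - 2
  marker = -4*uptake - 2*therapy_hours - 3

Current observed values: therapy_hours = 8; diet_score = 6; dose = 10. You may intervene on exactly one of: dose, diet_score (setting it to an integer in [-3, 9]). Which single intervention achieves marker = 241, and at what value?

set dose = -3

Intervening on dose: with other inputs at their observed values, marker = -36*dose + 133. Solving for 241 gives dose = -3, within [-3, 9].
Intervening on diet_score: marker = 24*diet_score - 371. Reaching 241 requires diet_score = 51/2, not an integer.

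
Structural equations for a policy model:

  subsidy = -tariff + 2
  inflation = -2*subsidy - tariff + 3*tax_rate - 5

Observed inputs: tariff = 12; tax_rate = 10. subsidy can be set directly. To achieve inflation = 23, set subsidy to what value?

Intervening on subsidy fixes its value directly, overriding its dependence on tariff.
Substituting into the inflation equation gives inflation = -2*subsidy + 13.
Solve -2*subsidy + 13 = 23: subsidy = (23 - 13) / -2 = -5.

subsidy = -5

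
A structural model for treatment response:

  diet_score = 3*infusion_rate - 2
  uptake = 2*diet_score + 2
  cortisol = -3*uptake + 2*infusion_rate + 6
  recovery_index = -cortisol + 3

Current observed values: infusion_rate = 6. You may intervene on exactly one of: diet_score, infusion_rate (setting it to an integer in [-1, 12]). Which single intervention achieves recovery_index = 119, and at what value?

set infusion_rate = 8

Intervening on diet_score: recovery_index = 6*diet_score - 9. Reaching 119 requires diet_score = 64/3, not an integer.
Intervening on infusion_rate: with other inputs at their observed values, recovery_index = 16*infusion_rate - 9. Solving for 119 gives infusion_rate = 8, within [-1, 12].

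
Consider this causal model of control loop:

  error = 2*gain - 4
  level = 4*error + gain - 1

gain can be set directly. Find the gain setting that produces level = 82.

gain = 11

Substituting into the level equation gives level = 9*gain - 17.
Solve 9*gain - 17 = 82: gain = (82 + 17) / 9 = 11.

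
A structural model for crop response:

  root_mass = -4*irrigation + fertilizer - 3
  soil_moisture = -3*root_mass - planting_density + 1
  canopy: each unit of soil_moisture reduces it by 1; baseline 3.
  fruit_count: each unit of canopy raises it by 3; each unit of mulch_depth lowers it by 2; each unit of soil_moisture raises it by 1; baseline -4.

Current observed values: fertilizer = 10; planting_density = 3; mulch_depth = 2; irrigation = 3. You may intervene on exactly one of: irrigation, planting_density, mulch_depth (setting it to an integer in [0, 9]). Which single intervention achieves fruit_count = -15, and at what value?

Intervening on irrigation: fruit_count = -24*irrigation + 47. Reaching -15 requires irrigation = 31/12, not an integer.
Intervening on planting_density: with other inputs at their observed values, fruit_count = 2*planting_density - 31. Solving for -15 gives planting_density = 8, within [0, 9].
Intervening on mulch_depth: fruit_count = -2*mulch_depth - 21. Reaching -15 requires mulch_depth = -3, outside [0, 9].

set planting_density = 8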